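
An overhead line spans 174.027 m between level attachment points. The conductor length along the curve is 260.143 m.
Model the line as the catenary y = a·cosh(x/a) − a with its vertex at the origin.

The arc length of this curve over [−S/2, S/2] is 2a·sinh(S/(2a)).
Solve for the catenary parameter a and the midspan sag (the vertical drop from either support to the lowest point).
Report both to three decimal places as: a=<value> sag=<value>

a=53.888 sag=86.904

seed: a₀ = √(S³/(24(L−S))) = √(174.027³/(24·86.116)) = 50.498375
iter 1: u=1.723095  f(a)=+1.373e+01  f'(a)=-4.537e+00  a ← 50.498375 − (+1.373e+01/-4.537e+00) = 53.523918
iter 2: u=1.625694  f(a)=+1.330e+00  f'(a)=-3.696e+00  a ← 53.523918 − (+1.330e+00/-3.696e+00) = 53.883822
iter 3: u=1.614835  f(a)=+1.546e-02  f'(a)=-3.611e+00  a ← 53.883822 − (+1.546e-02/-3.611e+00) = 53.888103
iter 4: u=1.614707  f(a)=+2.141e-06  f'(a)=-3.610e+00  a ← 53.888103 − (+2.141e-06/-3.610e+00) = 53.888103
iter 5: u=1.614707  f(a)=+1.137e-13  f'(a)=-3.610e+00  a ← 53.888103 − (+1.137e-13/-3.610e+00) = 53.888103
converged: |Δa| < 1e-12 after 5 iterations
sag = a·(cosh(S/(2a)) − 1) = 53.888103·(cosh(1.614707) − 1) = 86.904378
T_max/T_min = cosh(S/(2a)) = 2.612682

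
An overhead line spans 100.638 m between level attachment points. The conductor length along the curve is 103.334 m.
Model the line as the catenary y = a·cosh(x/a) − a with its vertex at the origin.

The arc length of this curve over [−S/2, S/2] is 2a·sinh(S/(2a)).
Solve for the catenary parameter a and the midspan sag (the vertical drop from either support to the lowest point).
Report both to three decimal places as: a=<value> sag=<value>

a=126.011 sag=10.181

seed: a₀ = √(S³/(24(L−S))) = √(100.638³/(24·2.696)) = 125.509740
iter 1: u=0.400917  f(a)=+2.175e-02  f'(a)=-4.366e-02  a ← 125.509740 − (+2.175e-02/-4.366e-02) = 126.007964
iter 2: u=0.399332  f(a)=+1.302e-04  f'(a)=-4.313e-02  a ← 126.007964 − (+1.302e-04/-4.313e-02) = 126.010983
iter 3: u=0.399322  f(a)=+4.727e-09  f'(a)=-4.313e-02  a ← 126.010983 − (+4.727e-09/-4.313e-02) = 126.010983
iter 4: u=0.399322  f(a)=+0.000e+00  f'(a)=-4.313e-02  a ← 126.010983 − (+0.000e+00/-4.313e-02) = 126.010983
converged: |Δa| < 1e-12 after 4 iterations
sag = a·(cosh(S/(2a)) − 1) = 126.010983·(cosh(0.399322) − 1) = 10.180965
T_max/T_min = cosh(S/(2a)) = 1.080794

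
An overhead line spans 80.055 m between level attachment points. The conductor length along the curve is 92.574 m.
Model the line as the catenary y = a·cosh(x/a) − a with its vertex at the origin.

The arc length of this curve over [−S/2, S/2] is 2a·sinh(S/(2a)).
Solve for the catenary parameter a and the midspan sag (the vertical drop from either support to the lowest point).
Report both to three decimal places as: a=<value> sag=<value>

a=42.259 sag=20.417

seed: a₀ = √(S³/(24(L−S))) = √(80.055³/(24·12.519)) = 41.323039
iter 1: u=0.968649  f(a)=+6.006e-01  f'(a)=-6.647e-01  a ← 41.323039 − (+6.006e-01/-6.647e-01) = 42.226620
iter 2: u=0.947921  f(a)=+2.026e-02  f'(a)=-6.205e-01  a ← 42.226620 − (+2.026e-02/-6.205e-01) = 42.259278
iter 3: u=0.947188  f(a)=+2.485e-05  f'(a)=-6.190e-01  a ← 42.259278 − (+2.485e-05/-6.190e-01) = 42.259318
iter 4: u=0.947188  f(a)=+3.749e-11  f'(a)=-6.190e-01  a ← 42.259318 − (+3.749e-11/-6.190e-01) = 42.259318
iter 5: u=0.947188  f(a)=+1.421e-14  f'(a)=-6.190e-01  a ← 42.259318 − (+1.421e-14/-6.190e-01) = 42.259318
converged: |Δa| < 1e-12 after 5 iterations
sag = a·(cosh(S/(2a)) − 1) = 42.259318·(cosh(0.947188) − 1) = 20.417124
T_max/T_min = cosh(S/(2a)) = 1.483139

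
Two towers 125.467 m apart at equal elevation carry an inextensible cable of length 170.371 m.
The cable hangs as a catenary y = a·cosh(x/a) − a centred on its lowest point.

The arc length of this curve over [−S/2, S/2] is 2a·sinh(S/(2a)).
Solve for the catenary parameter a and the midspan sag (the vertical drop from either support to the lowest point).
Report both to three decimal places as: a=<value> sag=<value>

a=44.942 sag=51.372

seed: a₀ = √(S³/(24(L−S))) = √(125.467³/(24·44.904)) = 42.810089
iter 1: u=1.465391  f(a)=+5.075e+00  f'(a)=-2.584e+00  a ← 42.810089 − (+5.075e+00/-2.584e+00) = 44.774007
iter 2: u=1.401114  f(a)=+3.701e-01  f'(a)=-2.220e+00  a ← 44.774007 − (+3.701e-01/-2.220e+00) = 44.940748
iter 3: u=1.395916  f(a)=+2.311e-03  f'(a)=-2.192e+00  a ← 44.940748 − (+2.311e-03/-2.192e+00) = 44.941802
iter 4: u=1.395883  f(a)=+9.134e-08  f'(a)=-2.192e+00  a ← 44.941802 − (+9.134e-08/-2.192e+00) = 44.941802
iter 5: u=1.395883  f(a)=-2.842e-14  f'(a)=-2.192e+00  a ← 44.941802 − (-2.842e-14/-2.192e+00) = 44.941802
converged: |Δa| < 1e-12 after 5 iterations
sag = a·(cosh(S/(2a)) − 1) = 44.941802·(cosh(1.395883) − 1) = 51.371930
T_max/T_min = cosh(S/(2a)) = 2.143077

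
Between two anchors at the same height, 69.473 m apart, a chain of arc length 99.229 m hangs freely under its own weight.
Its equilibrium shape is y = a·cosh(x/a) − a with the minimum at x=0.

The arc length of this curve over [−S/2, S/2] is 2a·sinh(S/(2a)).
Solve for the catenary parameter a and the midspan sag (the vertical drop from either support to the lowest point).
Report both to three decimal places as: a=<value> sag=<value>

a=22.943 sag=31.719

seed: a₀ = √(S³/(24(L−S))) = √(69.473³/(24·29.756)) = 21.668617
iter 1: u=1.603079  f(a)=+4.066e+00  f'(a)=-3.520e+00  a ← 21.668617 − (+4.066e+00/-3.520e+00) = 22.823640
iter 2: u=1.521953  f(a)=+3.477e-01  f'(a)=-2.942e+00  a ← 22.823640 − (+3.477e-01/-2.942e+00) = 22.941849
iter 3: u=1.514111  f(a)=+3.069e-03  f'(a)=-2.890e+00  a ← 22.941849 − (+3.069e-03/-2.890e+00) = 22.942910
iter 4: u=1.514041  f(a)=+2.437e-07  f'(a)=-2.889e+00  a ← 22.942910 − (+2.437e-07/-2.889e+00) = 22.942911
iter 5: u=1.514041  f(a)=+1.421e-14  f'(a)=-2.889e+00  a ← 22.942911 − (+1.421e-14/-2.889e+00) = 22.942911
converged: |Δa| < 1e-12 after 5 iterations
sag = a·(cosh(S/(2a)) − 1) = 22.942911·(cosh(1.514041) − 1) = 31.719469
T_max/T_min = cosh(S/(2a)) = 2.382539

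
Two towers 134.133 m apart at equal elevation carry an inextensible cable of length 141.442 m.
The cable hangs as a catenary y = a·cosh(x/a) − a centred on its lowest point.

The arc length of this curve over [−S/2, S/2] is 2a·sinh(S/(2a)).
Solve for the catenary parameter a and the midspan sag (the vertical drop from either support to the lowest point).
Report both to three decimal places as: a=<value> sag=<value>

a=118.239 sag=19.536

seed: a₀ = √(S³/(24(L−S))) = √(134.133³/(24·7.309)) = 117.292125
iter 1: u=0.571790  f(a)=+1.204e-01  f'(a)=-1.288e-01  a ← 117.292125 − (+1.204e-01/-1.288e-01) = 118.227384
iter 2: u=0.567267  f(a)=+1.455e-03  f'(a)=-1.257e-01  a ← 118.227384 − (+1.455e-03/-1.257e-01) = 118.238967
iter 3: u=0.567211  f(a)=+2.184e-07  f'(a)=-1.256e-01  a ← 118.238967 − (+2.184e-07/-1.256e-01) = 118.238969
iter 4: u=0.567211  f(a)=+0.000e+00  f'(a)=-1.256e-01  a ← 118.238969 − (+0.000e+00/-1.256e-01) = 118.238969
converged: |Δa| < 1e-12 after 4 iterations
sag = a·(cosh(S/(2a)) − 1) = 118.238969·(cosh(0.567211) − 1) = 19.535897
T_max/T_min = cosh(S/(2a)) = 1.165224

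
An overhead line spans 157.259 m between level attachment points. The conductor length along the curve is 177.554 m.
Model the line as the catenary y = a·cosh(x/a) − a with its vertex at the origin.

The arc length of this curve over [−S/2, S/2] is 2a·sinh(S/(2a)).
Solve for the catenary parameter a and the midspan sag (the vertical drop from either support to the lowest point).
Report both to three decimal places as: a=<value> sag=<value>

a=91.036 sag=36.121

seed: a₀ = √(S³/(24(L−S))) = √(157.259³/(24·20.295)) = 89.355876
iter 1: u=0.879959  f(a)=+8.004e-01  f'(a)=-4.904e-01  a ← 89.355876 − (+8.004e-01/-4.904e-01) = 90.987958
iter 2: u=0.864175  f(a)=+2.246e-02  f'(a)=-4.632e-01  a ← 90.987958 − (+2.246e-02/-4.632e-01) = 91.036432
iter 3: u=0.863715  f(a)=+1.881e-05  f'(a)=-4.625e-01  a ← 91.036432 − (+1.881e-05/-4.625e-01) = 91.036473
iter 4: u=0.863714  f(a)=+1.319e-11  f'(a)=-4.625e-01  a ← 91.036473 − (+1.319e-11/-4.625e-01) = 91.036473
converged: |Δa| < 1e-12 after 4 iterations
sag = a·(cosh(S/(2a)) − 1) = 91.036473·(cosh(0.863714) − 1) = 36.120891
T_max/T_min = cosh(S/(2a)) = 1.396774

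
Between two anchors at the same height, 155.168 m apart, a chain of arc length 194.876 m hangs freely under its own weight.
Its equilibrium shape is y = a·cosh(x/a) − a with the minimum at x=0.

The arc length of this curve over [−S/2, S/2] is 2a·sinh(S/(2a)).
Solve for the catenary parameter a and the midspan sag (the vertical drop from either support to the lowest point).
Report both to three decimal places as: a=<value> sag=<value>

a=64.886 sag=52.179

seed: a₀ = √(S³/(24(L−S))) = √(155.168³/(24·39.708)) = 62.612150
iter 1: u=1.239121  f(a)=+3.162e+00  f'(a)=-1.474e+00  a ← 62.612150 − (+3.162e+00/-1.474e+00) = 64.757348
iter 2: u=1.198073  f(a)=+1.698e-01  f'(a)=-1.320e+00  a ← 64.757348 − (+1.698e-01/-1.320e+00) = 64.886006
iter 3: u=1.195697  f(a)=+5.509e-04  f'(a)=-1.311e+00  a ← 64.886006 − (+5.509e-04/-1.311e+00) = 64.886427
iter 4: u=1.195689  f(a)=+5.842e-09  f'(a)=-1.311e+00  a ← 64.886427 − (+5.842e-09/-1.311e+00) = 64.886427
iter 5: u=1.195689  f(a)=-2.842e-14  f'(a)=-1.311e+00  a ← 64.886427 − (-2.842e-14/-1.311e+00) = 64.886427
converged: |Δa| < 1e-12 after 5 iterations
sag = a·(cosh(S/(2a)) − 1) = 64.886427·(cosh(1.195689) − 1) = 52.179419
T_max/T_min = cosh(S/(2a)) = 1.804165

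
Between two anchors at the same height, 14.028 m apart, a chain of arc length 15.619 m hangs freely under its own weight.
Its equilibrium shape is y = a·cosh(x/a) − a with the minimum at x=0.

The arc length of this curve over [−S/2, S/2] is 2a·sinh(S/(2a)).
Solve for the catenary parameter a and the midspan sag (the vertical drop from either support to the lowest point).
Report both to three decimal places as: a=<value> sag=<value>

a=8.644 sag=3.005

seed: a₀ = √(S³/(24(L−S))) = √(14.028³/(24·1.591)) = 8.502623
iter 1: u=0.824922  f(a)=+5.502e-02  f'(a)=-4.003e-01  a ← 8.502623 − (+5.502e-02/-4.003e-01) = 8.640057
iter 2: u=0.811800  f(a)=+1.362e-03  f'(a)=-3.807e-01  a ← 8.640057 − (+1.362e-03/-3.807e-01) = 8.643635
iter 3: u=0.811464  f(a)=+8.823e-07  f'(a)=-3.802e-01  a ← 8.643635 − (+8.823e-07/-3.802e-01) = 8.643637
iter 4: u=0.811464  f(a)=+3.695e-13  f'(a)=-3.802e-01  a ← 8.643637 − (+3.695e-13/-3.802e-01) = 8.643637
converged: |Δa| < 1e-12 after 4 iterations
sag = a·(cosh(S/(2a)) − 1) = 8.643637·(cosh(0.811464) − 1) = 3.005429
T_max/T_min = cosh(S/(2a)) = 1.347704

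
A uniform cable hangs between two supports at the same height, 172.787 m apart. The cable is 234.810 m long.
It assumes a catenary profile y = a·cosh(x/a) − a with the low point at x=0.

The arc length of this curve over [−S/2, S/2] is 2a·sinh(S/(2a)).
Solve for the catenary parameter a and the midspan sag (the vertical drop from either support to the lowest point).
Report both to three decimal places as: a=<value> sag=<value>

a=61.808 sag=70.873

seed: a₀ = √(S³/(24(L−S))) = √(172.787³/(24·62.023)) = 58.868720
iter 1: u=1.467562  f(a)=+7.032e+00  f'(a)=-2.597e+00  a ← 58.868720 − (+7.032e+00/-2.597e+00) = 61.576125
iter 2: u=1.403036  f(a)=+5.142e-01  f'(a)=-2.230e+00  a ← 61.576125 − (+5.142e-01/-2.230e+00) = 61.806697
iter 3: u=1.397802  f(a)=+3.229e-03  f'(a)=-2.202e+00  a ← 61.806697 − (+3.229e-03/-2.202e+00) = 61.808164
iter 4: u=1.397768  f(a)=+1.291e-07  f'(a)=-2.202e+00  a ← 61.808164 − (+1.291e-07/-2.202e+00) = 61.808164
iter 5: u=1.397768  f(a)=-2.842e-14  f'(a)=-2.202e+00  a ← 61.808164 − (-2.842e-14/-2.202e+00) = 61.808164
converged: |Δa| < 1e-12 after 5 iterations
sag = a·(cosh(S/(2a)) − 1) = 61.808164·(cosh(1.397768) − 1) = 70.872593
T_max/T_min = cosh(S/(2a)) = 2.146654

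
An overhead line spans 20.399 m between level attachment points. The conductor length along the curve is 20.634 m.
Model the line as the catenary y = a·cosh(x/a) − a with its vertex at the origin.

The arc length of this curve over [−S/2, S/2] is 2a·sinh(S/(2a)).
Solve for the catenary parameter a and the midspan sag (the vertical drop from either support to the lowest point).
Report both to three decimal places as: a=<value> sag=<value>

seed: a₀ = √(S³/(24(L−S))) = √(20.399³/(24·0.235)) = 38.794822
iter 1: u=0.262909  f(a)=+8.135e-04  f'(a)=-1.220e-02  a ← 38.794822 − (+8.135e-04/-1.220e-02) = 38.861509
iter 2: u=0.262458  f(a)=+2.102e-06  f'(a)=-1.214e-02  a ← 38.861509 − (+2.102e-06/-1.214e-02) = 38.861682
iter 3: u=0.262456  f(a)=+1.412e-11  f'(a)=-1.214e-02  a ← 38.861682 − (+1.412e-11/-1.214e-02) = 38.861682
iter 4: u=0.262456  f(a)=+3.553e-15  f'(a)=-1.214e-02  a ← 38.861682 − (+3.553e-15/-1.214e-02) = 38.861682
converged: |Δa| < 1e-12 after 4 iterations
sag = a·(cosh(S/(2a)) − 1) = 38.861682·(cosh(0.262456) − 1) = 1.346163
T_max/T_min = cosh(S/(2a)) = 1.034640

a=38.862 sag=1.346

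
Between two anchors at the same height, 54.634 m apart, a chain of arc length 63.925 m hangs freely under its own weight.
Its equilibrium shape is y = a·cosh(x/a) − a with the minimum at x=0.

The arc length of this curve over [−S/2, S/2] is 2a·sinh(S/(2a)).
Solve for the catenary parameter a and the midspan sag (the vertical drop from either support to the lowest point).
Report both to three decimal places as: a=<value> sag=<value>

a=27.708 sag=14.593

seed: a₀ = √(S³/(24(L−S))) = √(54.634³/(24·9.291)) = 27.043173
iter 1: u=1.010126  f(a)=+4.857e-01  f'(a)=-7.598e-01  a ← 27.043173 − (+4.857e-01/-7.598e-01) = 27.682369
iter 2: u=0.986801  f(a)=+1.775e-02  f'(a)=-7.052e-01  a ← 27.682369 − (+1.775e-02/-7.052e-01) = 27.707543
iter 3: u=0.985905  f(a)=+2.571e-05  f'(a)=-7.032e-01  a ← 27.707543 − (+2.571e-05/-7.032e-01) = 27.707580
iter 4: u=0.985903  f(a)=+5.411e-11  f'(a)=-7.032e-01  a ← 27.707580 − (+5.411e-11/-7.032e-01) = 27.707580
iter 5: u=0.985903  f(a)=+7.105e-15  f'(a)=-7.032e-01  a ← 27.707580 − (+7.105e-15/-7.032e-01) = 27.707580
converged: |Δa| < 1e-12 after 5 iterations
sag = a·(cosh(S/(2a)) − 1) = 27.707580·(cosh(0.985903) − 1) = 14.592673
T_max/T_min = cosh(S/(2a)) = 1.526667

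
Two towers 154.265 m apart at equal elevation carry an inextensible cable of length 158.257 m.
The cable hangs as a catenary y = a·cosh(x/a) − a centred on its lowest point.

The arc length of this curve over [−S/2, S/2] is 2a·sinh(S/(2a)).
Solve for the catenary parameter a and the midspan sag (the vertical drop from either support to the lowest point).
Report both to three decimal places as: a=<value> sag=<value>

seed: a₀ = √(S³/(24(L−S))) = √(154.265³/(24·3.992)) = 195.749300
iter 1: u=0.394037  f(a)=+3.111e-02  f'(a)=-4.142e-02  a ← 195.749300 − (+3.111e-02/-4.142e-02) = 196.500218
iter 2: u=0.392531  f(a)=+1.799e-04  f'(a)=-4.095e-02  a ← 196.500218 − (+1.799e-04/-4.095e-02) = 196.504612
iter 3: u=0.392523  f(a)=+6.095e-09  f'(a)=-4.094e-02  a ← 196.504612 − (+6.095e-09/-4.094e-02) = 196.504612
iter 4: u=0.392523  f(a)=+0.000e+00  f'(a)=-4.094e-02  a ← 196.504612 − (+0.000e+00/-4.094e-02) = 196.504612
converged: |Δa| < 1e-12 after 4 iterations
sag = a·(cosh(S/(2a)) − 1) = 196.504612·(cosh(0.392523) − 1) = 15.333491
T_max/T_min = cosh(S/(2a)) = 1.078031

a=196.505 sag=15.333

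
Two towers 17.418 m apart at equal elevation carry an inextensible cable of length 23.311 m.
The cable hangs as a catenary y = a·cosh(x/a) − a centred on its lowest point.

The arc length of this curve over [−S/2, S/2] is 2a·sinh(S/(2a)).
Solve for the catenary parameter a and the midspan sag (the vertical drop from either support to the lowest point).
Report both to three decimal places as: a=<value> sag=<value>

a=6.401 sag=6.896

seed: a₀ = √(S³/(24(L−S))) = √(17.418³/(24·5.893)) = 6.112566
iter 1: u=1.424770  f(a)=+6.279e-01  f'(a)=-2.349e+00  a ← 6.112566 − (+6.279e-01/-2.349e+00) = 6.379854
iter 2: u=1.365078  f(a)=+4.353e-02  f'(a)=-2.034e+00  a ← 6.379854 − (+4.353e-02/-2.034e+00) = 6.401261
iter 3: u=1.360513  f(a)=+2.437e-04  f'(a)=-2.011e+00  a ← 6.401261 − (+2.437e-04/-2.011e+00) = 6.401382
iter 4: u=1.360488  f(a)=+7.734e-09  f'(a)=-2.011e+00  a ← 6.401382 − (+7.734e-09/-2.011e+00) = 6.401382
iter 5: u=1.360488  f(a)=+0.000e+00  f'(a)=-2.011e+00  a ← 6.401382 − (+0.000e+00/-2.011e+00) = 6.401382
converged: |Δa| < 1e-12 after 5 iterations
sag = a·(cosh(S/(2a)) − 1) = 6.401382·(cosh(1.360488) − 1) = 6.896301
T_max/T_min = cosh(S/(2a)) = 2.077314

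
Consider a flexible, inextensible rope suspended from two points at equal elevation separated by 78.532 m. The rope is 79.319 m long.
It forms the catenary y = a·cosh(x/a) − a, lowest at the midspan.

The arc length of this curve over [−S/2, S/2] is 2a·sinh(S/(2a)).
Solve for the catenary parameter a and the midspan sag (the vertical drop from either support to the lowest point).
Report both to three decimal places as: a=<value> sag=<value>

seed: a₀ = √(S³/(24(L−S))) = √(78.532³/(24·0.787)) = 160.131584
iter 1: u=0.245211  f(a)=+2.369e-03  f'(a)=-9.889e-03  a ← 160.131584 − (+2.369e-03/-9.889e-03) = 160.371196
iter 2: u=0.244844  f(a)=+5.329e-06  f'(a)=-9.844e-03  a ← 160.371196 − (+5.329e-06/-9.844e-03) = 160.371738
iter 3: u=0.244844  f(a)=+2.710e-11  f'(a)=-9.844e-03  a ← 160.371738 − (+2.710e-11/-9.844e-03) = 160.371738
iter 4: u=0.244844  f(a)=+0.000e+00  f'(a)=-9.844e-03  a ← 160.371738 − (+0.000e+00/-9.844e-03) = 160.371738
converged: |Δa| < 1e-12 after 4 iterations
sag = a·(cosh(S/(2a)) − 1) = 160.371738·(cosh(0.244844) − 1) = 4.831078
T_max/T_min = cosh(S/(2a)) = 1.030124

a=160.372 sag=4.831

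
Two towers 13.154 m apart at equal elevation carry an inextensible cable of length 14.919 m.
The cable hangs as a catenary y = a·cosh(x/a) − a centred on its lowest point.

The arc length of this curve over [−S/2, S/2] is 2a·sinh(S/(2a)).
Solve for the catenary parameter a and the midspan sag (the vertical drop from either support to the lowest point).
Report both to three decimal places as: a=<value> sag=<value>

seed: a₀ = √(S³/(24(L−S))) = √(13.154³/(24·1.765)) = 7.330081
iter 1: u=0.897262  f(a)=+7.243e-02  f'(a)=-5.215e-01  a ← 7.330081 − (+7.243e-02/-5.215e-01) = 7.468966
iter 2: u=0.880577  f(a)=+2.110e-03  f'(a)=-4.915e-01  a ← 7.468966 − (+2.110e-03/-4.915e-01) = 7.473258
iter 3: u=0.880071  f(a)=+1.909e-06  f'(a)=-4.906e-01  a ← 7.473258 − (+1.909e-06/-4.906e-01) = 7.473262
iter 4: u=0.880071  f(a)=+1.565e-12  f'(a)=-4.906e-01  a ← 7.473262 − (+1.565e-12/-4.906e-01) = 7.473262
converged: |Δa| < 1e-12 after 4 iterations
sag = a·(cosh(S/(2a)) − 1) = 7.473262·(cosh(0.880071) − 1) = 3.085800
T_max/T_min = cosh(S/(2a)) = 1.412912

a=7.473 sag=3.086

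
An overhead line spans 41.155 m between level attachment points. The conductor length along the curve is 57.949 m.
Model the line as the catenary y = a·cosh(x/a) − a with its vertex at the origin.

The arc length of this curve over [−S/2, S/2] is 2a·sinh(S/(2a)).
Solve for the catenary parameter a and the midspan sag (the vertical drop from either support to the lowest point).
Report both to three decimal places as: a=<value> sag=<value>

a=13.890 sag=18.242

seed: a₀ = √(S³/(24(L−S))) = √(41.155³/(24·16.794)) = 13.150771
iter 1: u=1.564737  f(a)=+2.180e+00  f'(a)=-3.237e+00  a ← 13.150771 − (+2.180e+00/-3.237e+00) = 13.824291
iter 2: u=1.488503  f(a)=+1.787e-01  f'(a)=-2.726e+00  a ← 13.824291 − (+1.787e-01/-2.726e+00) = 13.889833
iter 3: u=1.481479  f(a)=+1.437e-03  f'(a)=-2.682e+00  a ← 13.889833 − (+1.437e-03/-2.682e+00) = 13.890368
iter 4: u=1.481422  f(a)=+9.459e-08  f'(a)=-2.682e+00  a ← 13.890368 − (+9.459e-08/-2.682e+00) = 13.890368
iter 5: u=1.481422  f(a)=-7.105e-15  f'(a)=-2.682e+00  a ← 13.890368 − (-7.105e-15/-2.682e+00) = 13.890368
converged: |Δa| < 1e-12 after 5 iterations
sag = a·(cosh(S/(2a)) − 1) = 13.890368·(cosh(1.481422) − 1) = 18.241609
T_max/T_min = cosh(S/(2a)) = 2.313256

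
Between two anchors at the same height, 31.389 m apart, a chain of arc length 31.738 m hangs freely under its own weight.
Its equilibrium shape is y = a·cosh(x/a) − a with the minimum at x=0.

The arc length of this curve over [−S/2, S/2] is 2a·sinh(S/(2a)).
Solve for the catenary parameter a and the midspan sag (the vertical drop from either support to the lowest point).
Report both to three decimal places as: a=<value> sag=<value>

a=60.865 sag=2.035

seed: a₀ = √(S³/(24(L−S))) = √(31.389³/(24·0.349)) = 60.764214
iter 1: u=0.258285  f(a)=+1.166e-03  f'(a)=-1.156e-02  a ← 60.764214 − (+1.166e-03/-1.156e-02) = 60.865042
iter 2: u=0.257857  f(a)=+2.908e-06  f'(a)=-1.151e-02  a ← 60.865042 − (+2.908e-06/-1.151e-02) = 60.865295
iter 3: u=0.257856  f(a)=+1.820e-11  f'(a)=-1.151e-02  a ← 60.865295 − (+1.820e-11/-1.151e-02) = 60.865295
iter 4: u=0.257856  f(a)=+0.000e+00  f'(a)=-1.151e-02  a ← 60.865295 − (+0.000e+00/-1.151e-02) = 60.865295
converged: |Δa| < 1e-12 after 4 iterations
sag = a·(cosh(S/(2a)) − 1) = 60.865295·(cosh(0.257856) − 1) = 2.034699
T_max/T_min = cosh(S/(2a)) = 1.033430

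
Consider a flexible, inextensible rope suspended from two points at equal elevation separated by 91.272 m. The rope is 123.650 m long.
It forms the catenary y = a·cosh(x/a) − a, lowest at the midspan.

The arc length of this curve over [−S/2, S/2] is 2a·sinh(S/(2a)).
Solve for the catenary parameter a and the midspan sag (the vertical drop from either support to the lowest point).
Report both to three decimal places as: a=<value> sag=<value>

seed: a₀ = √(S³/(24(L−S))) = √(91.272³/(24·32.378)) = 31.280647
iter 1: u=1.458921  f(a)=+3.626e+00  f'(a)=-2.546e+00  a ← 31.280647 − (+3.626e+00/-2.546e+00) = 32.704903
iter 2: u=1.395387  f(a)=+2.623e-01  f'(a)=-2.189e+00  a ← 32.704903 − (+2.623e-01/-2.189e+00) = 32.824719
iter 3: u=1.390294  f(a)=+1.610e-03  f'(a)=-2.163e+00  a ← 32.824719 − (+1.610e-03/-2.163e+00) = 32.825463
iter 4: u=1.390262  f(a)=+6.148e-08  f'(a)=-2.162e+00  a ← 32.825463 − (+6.148e-08/-2.162e+00) = 32.825464
iter 5: u=1.390262  f(a)=+0.000e+00  f'(a)=-2.162e+00  a ← 32.825464 − (+0.000e+00/-2.162e+00) = 32.825464
converged: |Δa| < 1e-12 after 5 iterations
sag = a·(cosh(S/(2a)) − 1) = 32.825464·(cosh(1.390262) − 1) = 37.173406
T_max/T_min = cosh(S/(2a)) = 2.132456

a=32.825 sag=37.173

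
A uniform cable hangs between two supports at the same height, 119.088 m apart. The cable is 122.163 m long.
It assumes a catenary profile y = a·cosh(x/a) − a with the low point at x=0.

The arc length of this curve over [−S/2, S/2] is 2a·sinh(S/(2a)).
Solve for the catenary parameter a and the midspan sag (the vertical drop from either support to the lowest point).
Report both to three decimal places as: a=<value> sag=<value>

a=151.860 sag=11.824

seed: a₀ = √(S³/(24(L−S))) = √(119.088³/(24·3.075)) = 151.277320
iter 1: u=0.393608  f(a)=+2.391e-02  f'(a)=-4.129e-02  a ← 151.277320 − (+2.391e-02/-4.129e-02) = 151.856390
iter 2: u=0.392107  f(a)=+1.380e-04  f'(a)=-4.081e-02  a ← 151.856390 − (+1.380e-04/-4.081e-02) = 151.859771
iter 3: u=0.392099  f(a)=+4.654e-09  f'(a)=-4.081e-02  a ← 151.859771 − (+4.654e-09/-4.081e-02) = 151.859771
iter 4: u=0.392099  f(a)=+1.421e-14  f'(a)=-4.081e-02  a ← 151.859771 − (+1.421e-14/-4.081e-02) = 151.859771
converged: |Δa| < 1e-12 after 4 iterations
sag = a·(cosh(S/(2a)) − 1) = 151.859771·(cosh(0.392099) − 1) = 11.823886
T_max/T_min = cosh(S/(2a)) = 1.077861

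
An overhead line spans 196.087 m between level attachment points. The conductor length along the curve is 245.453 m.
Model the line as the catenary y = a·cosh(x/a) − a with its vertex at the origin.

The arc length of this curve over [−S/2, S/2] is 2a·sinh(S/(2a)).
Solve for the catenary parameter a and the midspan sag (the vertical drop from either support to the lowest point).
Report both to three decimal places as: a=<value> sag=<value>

seed: a₀ = √(S³/(24(L−S))) = √(196.087³/(24·49.366)) = 79.772575
iter 1: u=1.229038  f(a)=+3.865e+00  f'(a)=-1.435e+00  a ← 79.772575 − (+3.865e+00/-1.435e+00) = 82.466240
iter 2: u=1.188893  f(a)=+2.044e-01  f'(a)=-1.287e+00  a ← 82.466240 − (+2.044e-01/-1.287e+00) = 82.625089
iter 3: u=1.186607  f(a)=+6.423e-04  f'(a)=-1.279e+00  a ← 82.625089 − (+6.423e-04/-1.279e+00) = 82.625591
iter 4: u=1.186600  f(a)=+6.386e-09  f'(a)=-1.279e+00  a ← 82.625591 − (+6.386e-09/-1.279e+00) = 82.625591
iter 5: u=1.186600  f(a)=+2.842e-14  f'(a)=-1.279e+00  a ← 82.625591 − (+2.842e-14/-1.279e+00) = 82.625591
converged: |Δa| < 1e-12 after 5 iterations
sag = a·(cosh(S/(2a)) − 1) = 82.625591·(cosh(1.186600) − 1) = 65.322988
T_max/T_min = cosh(S/(2a)) = 1.790590

a=82.626 sag=65.323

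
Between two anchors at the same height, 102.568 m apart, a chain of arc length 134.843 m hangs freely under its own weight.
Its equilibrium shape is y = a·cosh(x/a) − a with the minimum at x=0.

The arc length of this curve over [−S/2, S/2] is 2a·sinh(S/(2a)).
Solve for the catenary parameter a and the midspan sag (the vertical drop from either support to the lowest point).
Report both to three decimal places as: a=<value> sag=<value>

seed: a₀ = √(S³/(24(L−S))) = √(102.568³/(24·32.275)) = 37.323218
iter 1: u=1.374051  f(a)=+3.187e+00  f'(a)=-2.079e+00  a ← 37.323218 − (+3.187e+00/-2.079e+00) = 38.856492
iter 2: u=1.319831  f(a)=+2.069e-01  f'(a)=-1.817e+00  a ← 38.856492 − (+2.069e-01/-1.817e+00) = 38.970389
iter 3: u=1.315974  f(a)=+1.006e-03  f'(a)=-1.799e+00  a ← 38.970389 − (+1.006e-03/-1.799e+00) = 38.970949
iter 4: u=1.315955  f(a)=+2.404e-08  f'(a)=-1.799e+00  a ← 38.970949 − (+2.404e-08/-1.799e+00) = 38.970949
iter 5: u=1.315955  f(a)=+2.842e-14  f'(a)=-1.799e+00  a ← 38.970949 − (+2.842e-14/-1.799e+00) = 38.970949
converged: |Δa| < 1e-12 after 5 iterations
sag = a·(cosh(S/(2a)) − 1) = 38.970949·(cosh(1.315955) − 1) = 38.903267
T_max/T_min = cosh(S/(2a)) = 1.998263

a=38.971 sag=38.903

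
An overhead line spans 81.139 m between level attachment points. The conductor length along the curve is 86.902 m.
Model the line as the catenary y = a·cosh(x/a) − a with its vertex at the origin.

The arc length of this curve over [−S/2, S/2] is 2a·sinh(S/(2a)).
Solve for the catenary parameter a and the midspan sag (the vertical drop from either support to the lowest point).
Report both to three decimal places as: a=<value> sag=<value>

seed: a₀ = √(S³/(24(L−S))) = √(81.139³/(24·5.763)) = 62.146195
iter 1: u=0.652807  f(a)=+1.241e-01  f'(a)=-1.935e-01  a ← 62.146195 − (+1.241e-01/-1.935e-01) = 62.787314
iter 2: u=0.646142  f(a)=+1.946e-03  f'(a)=-1.875e-01  a ← 62.787314 − (+1.946e-03/-1.875e-01) = 62.797694
iter 3: u=0.646035  f(a)=+4.957e-07  f'(a)=-1.874e-01  a ← 62.797694 − (+4.957e-07/-1.874e-01) = 62.797696
iter 4: u=0.646035  f(a)=+1.421e-14  f'(a)=-1.874e-01  a ← 62.797696 − (+1.421e-14/-1.874e-01) = 62.797696
converged: |Δa| < 1e-12 after 4 iterations
sag = a·(cosh(S/(2a)) − 1) = 62.797696·(cosh(0.646035) − 1) = 13.566825
T_max/T_min = cosh(S/(2a)) = 1.216040

a=62.798 sag=13.567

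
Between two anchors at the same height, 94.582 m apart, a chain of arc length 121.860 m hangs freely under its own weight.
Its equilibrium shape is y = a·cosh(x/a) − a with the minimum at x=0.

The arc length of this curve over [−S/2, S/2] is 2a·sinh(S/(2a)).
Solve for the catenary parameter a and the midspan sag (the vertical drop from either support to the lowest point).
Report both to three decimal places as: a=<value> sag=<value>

seed: a₀ = √(S³/(24(L−S))) = √(94.582³/(24·27.278)) = 35.950162
iter 1: u=1.315460  f(a)=+2.460e+00  f'(a)=-1.797e+00  a ← 35.950162 − (+2.460e+00/-1.797e+00) = 37.319045
iter 2: u=1.267208  f(a)=+1.475e-01  f'(a)=-1.587e+00  a ← 37.319045 − (+1.475e-01/-1.587e+00) = 37.411951
iter 3: u=1.264061  f(a)=+6.049e-04  f'(a)=-1.574e+00  a ← 37.411951 − (+6.049e-04/-1.574e+00) = 37.412335
iter 4: u=1.264048  f(a)=+1.027e-08  f'(a)=-1.574e+00  a ← 37.412335 − (+1.027e-08/-1.574e+00) = 37.412335
iter 5: u=1.264048  f(a)=+0.000e+00  f'(a)=-1.574e+00  a ← 37.412335 − (+0.000e+00/-1.574e+00) = 37.412335
converged: |Δa| < 1e-12 after 5 iterations
sag = a·(cosh(S/(2a)) − 1) = 37.412335·(cosh(1.264048) − 1) = 34.086950
T_max/T_min = cosh(S/(2a)) = 1.911115

a=37.412 sag=34.087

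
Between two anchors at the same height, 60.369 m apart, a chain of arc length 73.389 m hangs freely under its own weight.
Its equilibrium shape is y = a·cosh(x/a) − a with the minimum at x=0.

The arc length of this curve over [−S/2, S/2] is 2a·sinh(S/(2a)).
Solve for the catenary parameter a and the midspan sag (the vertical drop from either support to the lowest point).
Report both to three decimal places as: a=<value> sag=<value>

a=27.353 sag=18.414

seed: a₀ = √(S³/(24(L−S))) = √(60.369³/(24·13.020)) = 26.534436
iter 1: u=1.137560  f(a)=+8.688e-01  f'(a)=-1.114e+00  a ← 26.534436 − (+8.688e-01/-1.114e+00) = 27.314112
iter 2: u=1.105088  f(a)=+3.977e-02  f'(a)=-1.014e+00  a ← 27.314112 − (+3.977e-02/-1.014e+00) = 27.353311
iter 3: u=1.103504  f(a)=+9.215e-05  f'(a)=-1.010e+00  a ← 27.353311 − (+9.215e-05/-1.010e+00) = 27.353402
iter 4: u=1.103501  f(a)=+4.973e-10  f'(a)=-1.010e+00  a ← 27.353402 − (+4.973e-10/-1.010e+00) = 27.353402
iter 5: u=1.103501  f(a)=+0.000e+00  f'(a)=-1.010e+00  a ← 27.353402 − (+0.000e+00/-1.010e+00) = 27.353402
converged: |Δa| < 1e-12 after 5 iterations
sag = a·(cosh(S/(2a)) − 1) = 27.353402·(cosh(1.103501) − 1) = 18.414435
T_max/T_min = cosh(S/(2a)) = 1.673205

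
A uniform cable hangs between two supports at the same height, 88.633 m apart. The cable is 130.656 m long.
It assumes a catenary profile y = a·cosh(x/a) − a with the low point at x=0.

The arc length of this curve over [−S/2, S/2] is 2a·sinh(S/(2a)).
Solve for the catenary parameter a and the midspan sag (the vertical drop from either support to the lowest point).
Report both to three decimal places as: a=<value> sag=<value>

a=27.971 sag=43.093

seed: a₀ = √(S³/(24(L−S))) = √(88.633³/(24·42.023)) = 26.275079
iter 1: u=1.686636  f(a)=+6.398e+00  f'(a)=-4.206e+00  a ← 26.275079 − (+6.398e+00/-4.206e+00) = 27.796312
iter 2: u=1.594330  f(a)=+5.978e-01  f'(a)=-3.454e+00  a ← 27.796312 − (+5.978e-01/-3.454e+00) = 27.969383
iter 3: u=1.584465  f(a)=+6.404e-03  f'(a)=-3.380e+00  a ← 27.969383 − (+6.404e-03/-3.380e+00) = 27.971277
iter 4: u=1.584357  f(a)=+7.525e-07  f'(a)=-3.379e+00  a ← 27.971277 − (+7.525e-07/-3.379e+00) = 27.971278
iter 5: u=1.584357  f(a)=+0.000e+00  f'(a)=-3.379e+00  a ← 27.971278 − (+0.000e+00/-3.379e+00) = 27.971278
converged: |Δa| < 1e-12 after 5 iterations
sag = a·(cosh(S/(2a)) − 1) = 27.971278·(cosh(1.584357) − 1) = 43.093059
T_max/T_min = cosh(S/(2a)) = 2.540618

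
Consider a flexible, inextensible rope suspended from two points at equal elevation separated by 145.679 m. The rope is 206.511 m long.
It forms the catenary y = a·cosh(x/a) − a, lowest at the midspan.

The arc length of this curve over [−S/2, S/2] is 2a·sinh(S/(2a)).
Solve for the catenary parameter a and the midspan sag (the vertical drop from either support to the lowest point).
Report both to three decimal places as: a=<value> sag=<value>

seed: a₀ = √(S³/(24(L−S))) = √(145.679³/(24·60.832)) = 46.017578
iter 1: u=1.582863  f(a)=+8.091e+00  f'(a)=-3.368e+00  a ← 46.017578 − (+8.091e+00/-3.368e+00) = 48.419741
iter 2: u=1.504335  f(a)=+6.767e-01  f'(a)=-2.826e+00  a ← 48.419741 − (+6.767e-01/-2.826e+00) = 48.659173
iter 3: u=1.496933  f(a)=+5.689e-03  f'(a)=-2.779e+00  a ← 48.659173 − (+5.689e-03/-2.779e+00) = 48.661220
iter 4: u=1.496870  f(a)=+4.094e-07  f'(a)=-2.779e+00  a ← 48.661220 − (+4.094e-07/-2.779e+00) = 48.661220
iter 5: u=1.496870  f(a)=+5.684e-14  f'(a)=-2.779e+00  a ← 48.661220 − (+5.684e-14/-2.779e+00) = 48.661220
converged: |Δa| < 1e-12 after 5 iterations
sag = a·(cosh(S/(2a)) − 1) = 48.661220·(cosh(1.496870) − 1) = 65.486108
T_max/T_min = cosh(S/(2a)) = 2.345756

a=48.661 sag=65.486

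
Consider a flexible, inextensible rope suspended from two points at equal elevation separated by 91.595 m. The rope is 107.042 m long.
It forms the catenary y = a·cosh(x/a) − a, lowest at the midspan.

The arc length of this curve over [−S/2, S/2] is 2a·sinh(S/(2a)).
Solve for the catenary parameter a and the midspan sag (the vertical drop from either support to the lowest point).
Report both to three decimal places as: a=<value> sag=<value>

a=46.638 sag=24.352

seed: a₀ = √(S³/(24(L−S))) = √(91.595³/(24·15.447)) = 45.528145
iter 1: u=1.005916  f(a)=+8.006e-01  f'(a)=-7.498e-01  a ← 45.528145 − (+8.006e-01/-7.498e-01) = 46.595969
iter 2: u=0.982864  f(a)=+2.903e-02  f'(a)=-6.963e-01  a ← 46.595969 − (+2.903e-02/-6.963e-01) = 46.637666
iter 3: u=0.981985  f(a)=+4.136e-05  f'(a)=-6.943e-01  a ← 46.637666 − (+4.136e-05/-6.943e-01) = 46.637725
iter 4: u=0.981984  f(a)=+8.417e-11  f'(a)=-6.943e-01  a ← 46.637725 − (+8.417e-11/-6.943e-01) = 46.637725
iter 5: u=0.981984  f(a)=+1.421e-14  f'(a)=-6.943e-01  a ← 46.637725 − (+1.421e-14/-6.943e-01) = 46.637725
converged: |Δa| < 1e-12 after 5 iterations
sag = a·(cosh(S/(2a)) − 1) = 46.637725·(cosh(0.981984) − 1) = 24.352238
T_max/T_min = cosh(S/(2a)) = 1.522157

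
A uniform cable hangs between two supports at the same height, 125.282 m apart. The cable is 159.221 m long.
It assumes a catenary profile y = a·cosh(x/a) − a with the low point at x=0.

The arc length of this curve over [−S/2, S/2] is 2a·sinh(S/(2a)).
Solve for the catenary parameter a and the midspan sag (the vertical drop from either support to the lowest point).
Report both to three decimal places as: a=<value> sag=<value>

seed: a₀ = √(S³/(24(L−S))) = √(125.282³/(24·33.939)) = 49.133520
iter 1: u=1.274914  f(a)=+2.867e+00  f'(a)=-1.619e+00  a ← 49.133520 − (+2.867e+00/-1.619e+00) = 50.904095
iter 2: u=1.230569  f(a)=+1.623e-01  f'(a)=-1.441e+00  a ← 50.904095 − (+1.623e-01/-1.441e+00) = 51.016724
iter 3: u=1.227852  f(a)=+5.888e-04  f'(a)=-1.430e+00  a ← 51.016724 − (+5.888e-04/-1.430e+00) = 51.017135
iter 4: u=1.227842  f(a)=+7.814e-09  f'(a)=-1.430e+00  a ← 51.017135 − (+7.814e-09/-1.430e+00) = 51.017135
iter 5: u=1.227842  f(a)=-5.684e-14  f'(a)=-1.430e+00  a ← 51.017135 − (-5.684e-14/-1.430e+00) = 51.017135
converged: |Δa| < 1e-12 after 5 iterations
sag = a·(cosh(S/(2a)) − 1) = 51.017135·(cosh(1.227842) − 1) = 43.537504
T_max/T_min = cosh(S/(2a)) = 1.853390

a=51.017 sag=43.538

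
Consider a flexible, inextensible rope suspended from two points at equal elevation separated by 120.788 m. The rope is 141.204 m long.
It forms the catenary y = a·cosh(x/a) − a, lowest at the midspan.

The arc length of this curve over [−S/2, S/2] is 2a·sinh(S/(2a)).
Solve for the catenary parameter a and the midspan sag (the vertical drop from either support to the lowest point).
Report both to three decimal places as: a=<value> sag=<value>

a=61.436 sag=32.154

seed: a₀ = √(S³/(24(L−S))) = √(120.788³/(24·20.416)) = 59.971476
iter 1: u=1.007045  f(a)=+1.061e+00  f'(a)=-7.525e-01  a ← 59.971476 − (+1.061e+00/-7.525e-01) = 61.380980
iter 2: u=0.983920  f(a)=+3.854e-02  f'(a)=-6.987e-01  a ← 61.380980 − (+3.854e-02/-6.987e-01) = 61.436146
iter 3: u=0.983037  f(a)=+5.515e-05  f'(a)=-6.967e-01  a ← 61.436146 − (+5.515e-05/-6.967e-01) = 61.436225
iter 4: u=0.983036  f(a)=+1.133e-10  f'(a)=-6.967e-01  a ← 61.436225 − (+1.133e-10/-6.967e-01) = 61.436225
iter 5: u=0.983036  f(a)=+0.000e+00  f'(a)=-6.967e-01  a ← 61.436225 − (+0.000e+00/-6.967e-01) = 61.436225
converged: |Δa| < 1e-12 after 5 iterations
sag = a·(cosh(S/(2a)) − 1) = 61.436225·(cosh(0.983036) − 1) = 32.153583
T_max/T_min = cosh(S/(2a)) = 1.523365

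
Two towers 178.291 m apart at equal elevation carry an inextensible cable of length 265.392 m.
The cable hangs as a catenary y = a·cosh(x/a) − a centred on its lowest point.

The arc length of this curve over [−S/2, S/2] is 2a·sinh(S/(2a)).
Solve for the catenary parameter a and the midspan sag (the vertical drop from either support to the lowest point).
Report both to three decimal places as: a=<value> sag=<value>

a=55.523 sag=88.321

seed: a₀ = √(S³/(24(L−S))) = √(178.291³/(24·87.101)) = 52.068725
iter 1: u=1.712074  f(a)=+1.369e+01  f'(a)=-4.435e+00  a ← 52.068725 − (+1.369e+01/-4.435e+00) = 55.156566
iter 2: u=1.616226  f(a)=+1.313e+00  f'(a)=-3.622e+00  a ← 55.156566 − (+1.313e+00/-3.622e+00) = 55.519001
iter 3: u=1.605676  f(a)=+1.489e-02  f'(a)=-3.540e+00  a ← 55.519001 − (+1.489e-02/-3.540e+00) = 55.523206
iter 4: u=1.605554  f(a)=+1.962e-06  f'(a)=-3.539e+00  a ← 55.523206 − (+1.962e-06/-3.539e+00) = 55.523207
iter 5: u=1.605554  f(a)=+0.000e+00  f'(a)=-3.539e+00  a ← 55.523207 − (+0.000e+00/-3.539e+00) = 55.523207
converged: |Δa| < 1e-12 after 5 iterations
sag = a·(cosh(S/(2a)) − 1) = 55.523207·(cosh(1.605554) − 1) = 88.320649
T_max/T_min = cosh(S/(2a)) = 2.590698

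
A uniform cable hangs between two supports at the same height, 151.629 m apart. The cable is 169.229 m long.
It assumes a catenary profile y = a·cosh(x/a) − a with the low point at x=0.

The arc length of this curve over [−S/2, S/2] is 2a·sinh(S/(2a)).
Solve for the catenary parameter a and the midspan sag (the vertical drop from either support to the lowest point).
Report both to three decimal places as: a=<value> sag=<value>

a=92.388 sag=32.892

seed: a₀ = √(S³/(24(L−S))) = √(151.629³/(24·17.600)) = 90.847180
iter 1: u=0.834528  f(a)=+6.231e-01  f'(a)=-4.151e-01  a ← 90.847180 − (+6.231e-01/-4.151e-01) = 92.348224
iter 2: u=0.820963  f(a)=+1.578e-02  f'(a)=-3.943e-01  a ← 92.348224 − (+1.578e-02/-3.943e-01) = 92.388238
iter 3: u=0.820608  f(a)=+1.070e-05  f'(a)=-3.938e-01  a ← 92.388238 − (+1.070e-05/-3.938e-01) = 92.388266
iter 4: u=0.820607  f(a)=+4.917e-12  f'(a)=-3.938e-01  a ← 92.388266 − (+4.917e-12/-3.938e-01) = 92.388266
converged: |Δa| < 1e-12 after 4 iterations
sag = a·(cosh(S/(2a)) − 1) = 92.388266·(cosh(0.820607) − 1) = 32.892241
T_max/T_min = cosh(S/(2a)) = 1.356022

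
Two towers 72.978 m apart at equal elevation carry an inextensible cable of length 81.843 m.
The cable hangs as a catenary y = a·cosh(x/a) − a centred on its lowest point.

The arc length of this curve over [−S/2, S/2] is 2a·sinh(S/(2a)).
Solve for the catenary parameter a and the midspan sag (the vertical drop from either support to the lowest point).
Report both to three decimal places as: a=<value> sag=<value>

a=43.499 sag=16.223

seed: a₀ = √(S³/(24(L−S))) = √(72.978³/(24·8.865)) = 42.740829
iter 1: u=0.853727  f(a)=+3.287e-01  f'(a)=-4.459e-01  a ← 42.740829 − (+3.287e-01/-4.459e-01) = 43.478118
iter 2: u=0.839250  f(a)=+8.699e-03  f'(a)=-4.225e-01  a ← 43.478118 − (+8.699e-03/-4.225e-01) = 43.498705
iter 3: u=0.838853  f(a)=+6.459e-06  f'(a)=-4.219e-01  a ← 43.498705 − (+6.459e-06/-4.219e-01) = 43.498720
iter 4: u=0.838852  f(a)=+3.567e-12  f'(a)=-4.219e-01  a ← 43.498720 − (+3.567e-12/-4.219e-01) = 43.498720
converged: |Δa| < 1e-12 after 4 iterations
sag = a·(cosh(S/(2a)) − 1) = 43.498720·(cosh(0.838852) − 1) = 16.223201
T_max/T_min = cosh(S/(2a)) = 1.372958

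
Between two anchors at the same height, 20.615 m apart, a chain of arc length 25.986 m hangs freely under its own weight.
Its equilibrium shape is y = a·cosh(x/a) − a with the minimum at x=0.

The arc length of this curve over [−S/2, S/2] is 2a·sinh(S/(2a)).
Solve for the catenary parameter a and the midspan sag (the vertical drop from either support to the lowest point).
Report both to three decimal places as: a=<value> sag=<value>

seed: a₀ = √(S³/(24(L−S))) = √(20.615³/(24·5.371)) = 8.244073
iter 1: u=1.250292  f(a)=+4.358e-01  f'(a)=-1.518e+00  a ← 8.244073 − (+4.358e-01/-1.518e+00) = 8.531070
iter 2: u=1.208231  f(a)=+2.379e-02  f'(a)=-1.357e+00  a ← 8.531070 − (+2.379e-02/-1.357e+00) = 8.548605
iter 3: u=1.205752  f(a)=+7.996e-05  f'(a)=-1.348e+00  a ← 8.548605 − (+7.996e-05/-1.348e+00) = 8.548664
iter 4: u=1.205744  f(a)=+9.101e-10  f'(a)=-1.348e+00  a ← 8.548664 − (+9.101e-10/-1.348e+00) = 8.548664
iter 5: u=1.205744  f(a)=+3.553e-15  f'(a)=-1.348e+00  a ← 8.548664 − (+3.553e-15/-1.348e+00) = 8.548664
converged: |Δa| < 1e-12 after 5 iterations
sag = a·(cosh(S/(2a)) − 1) = 8.548664·(cosh(1.205744) − 1) = 7.004397
T_max/T_min = cosh(S/(2a)) = 1.819356

a=8.549 sag=7.004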